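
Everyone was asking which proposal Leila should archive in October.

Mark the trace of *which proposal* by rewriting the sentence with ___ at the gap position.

Everyone was asking which proposal Leila should archive ___ in October.

Before movement: Leila should archive which proposal in October.
'which proposal' functions as the direct object of 'archive'. The gap is right after 'archive'.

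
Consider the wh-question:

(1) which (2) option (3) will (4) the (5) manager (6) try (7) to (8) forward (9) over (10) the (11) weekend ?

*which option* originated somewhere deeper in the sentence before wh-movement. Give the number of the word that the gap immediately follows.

8

In situ: The manager will try to forward which option over the weekend.
The filler 'which option' is interpreted as the direct object of 'forward'. It moves to the left edge, and the trace sits right after 'forward':
Which option will the manager try to forward ___ over the weekend?
'forward' is word 8.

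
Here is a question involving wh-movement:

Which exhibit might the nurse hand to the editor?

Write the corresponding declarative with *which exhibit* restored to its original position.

'which exhibit' functions as the direct object of 'hand'. Wh-movement fronts it, leaving a gap right after 'hand':
Which exhibit might the nurse hand ___ to the editor?

The nurse might hand which exhibit to the editor.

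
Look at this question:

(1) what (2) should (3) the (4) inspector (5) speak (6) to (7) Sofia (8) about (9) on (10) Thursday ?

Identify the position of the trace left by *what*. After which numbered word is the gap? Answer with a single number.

8

Before movement: The inspector should speak to Sofia about what on Thursday.
'what' is the object of the preposition 'about'. Wh-movement fronts it, leaving a gap right after 'about':
What should the inspector speak to Sofia about ___ on Thursday?
'about' is word 8.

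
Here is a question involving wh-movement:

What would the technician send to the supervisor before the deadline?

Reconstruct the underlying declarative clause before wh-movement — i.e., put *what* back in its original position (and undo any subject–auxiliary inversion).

The filler 'what' is interpreted as the direct object of 'send'. It moves to the left edge, and the trace sits right after 'send':
What would the technician send ___ to the supervisor before the deadline?

The technician would send what to the supervisor before the deadline.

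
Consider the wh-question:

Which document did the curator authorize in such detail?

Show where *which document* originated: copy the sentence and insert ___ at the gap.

Underlying clause: The curator did authorize which document in such detail.
The filler 'which document' is interpreted as the direct object of 'authorize'. The gap is right after 'authorize'.

Which document did the curator authorize ___ in such detail?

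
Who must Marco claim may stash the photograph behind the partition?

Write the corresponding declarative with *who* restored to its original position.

'who' is the subject of the clause embedded under 'claim'. Wh-movement fronts it, leaving a gap right after 'claim':
Who must Marco claim ___ may stash the photograph behind the partition?

Marco must claim who may stash the photograph behind the partition.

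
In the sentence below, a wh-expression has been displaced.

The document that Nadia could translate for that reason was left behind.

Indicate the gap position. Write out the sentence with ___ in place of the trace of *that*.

The filler 'that' is interpreted as the direct object of 'translate'. The gap is right after 'translate'.

The document that Nadia could translate ___ for that reason was left behind.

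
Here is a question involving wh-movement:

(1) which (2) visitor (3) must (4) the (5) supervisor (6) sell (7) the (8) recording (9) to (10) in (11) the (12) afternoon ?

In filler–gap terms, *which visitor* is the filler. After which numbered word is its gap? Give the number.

Underlying clause: The supervisor must sell the recording to which visitor in the afternoon.
'which visitor' is the object of the preposition 'to' (recipient of 'sell'). Wh-movement fronts it, leaving a gap right after 'to':
Which visitor must the supervisor sell the recording to ___ in the afternoon?
'to' is word 9.

9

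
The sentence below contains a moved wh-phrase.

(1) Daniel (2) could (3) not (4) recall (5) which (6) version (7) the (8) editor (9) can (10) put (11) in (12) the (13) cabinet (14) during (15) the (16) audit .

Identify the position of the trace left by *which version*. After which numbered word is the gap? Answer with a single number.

10

In situ: The editor can put which version in the cabinet during the audit.
'which version' functions as the direct object of 'put'. It moves to the left edge, and the trace sits right after 'put':
Daniel could not recall which version the editor can put ___ in the cabinet during the audit.
'put' is word 10.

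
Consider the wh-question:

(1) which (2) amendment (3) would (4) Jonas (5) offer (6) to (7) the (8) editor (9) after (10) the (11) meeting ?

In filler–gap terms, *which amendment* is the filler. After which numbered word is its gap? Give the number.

Pre-movement form: Jonas would offer which amendment to the editor after the meeting.
'which amendment' functions as the direct object of 'offer'. It moves to the left edge, and the trace sits right after 'offer':
Which amendment would Jonas offer ___ to the editor after the meeting?
'offer' is word 5.

5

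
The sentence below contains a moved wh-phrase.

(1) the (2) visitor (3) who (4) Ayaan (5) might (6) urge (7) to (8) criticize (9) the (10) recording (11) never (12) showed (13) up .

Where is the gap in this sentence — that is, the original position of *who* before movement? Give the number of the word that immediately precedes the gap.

The filler 'who' is interpreted as the direct object of 'urge'. It moves to the left edge, and the trace sits right after 'urge':
The visitor who Ayaan might urge ___ to criticize the recording never showed up.
'urge' is word 6.

6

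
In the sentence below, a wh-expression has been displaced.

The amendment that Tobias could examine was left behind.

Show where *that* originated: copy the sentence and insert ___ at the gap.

The amendment that Tobias could examine ___ was left behind.

'that' is the direct object of 'examine'. The gap is right after 'examine'.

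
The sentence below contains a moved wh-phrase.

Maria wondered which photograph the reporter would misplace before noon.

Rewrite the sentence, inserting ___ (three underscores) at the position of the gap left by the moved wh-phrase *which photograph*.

Maria wondered which photograph the reporter would misplace ___ before noon.

Underlying clause: The reporter would misplace which photograph before noon.
'which photograph' functions as the direct object of 'misplace'. The gap is right after 'misplace'.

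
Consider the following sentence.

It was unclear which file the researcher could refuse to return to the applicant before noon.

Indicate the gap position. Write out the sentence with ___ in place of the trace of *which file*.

In situ: The researcher could refuse to return which file to the applicant before noon.
The filler 'which file' is interpreted as the direct object of 'return'. The gap is right after 'return'.

It was unclear which file the researcher could refuse to return ___ to the applicant before noon.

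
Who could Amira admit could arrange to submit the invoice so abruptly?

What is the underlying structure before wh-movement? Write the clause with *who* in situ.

Amira could admit who could arrange to submit the invoice so abruptly.

'who' functions as the subject of the clause embedded under 'admit'. It moves to the left edge, and the trace sits right after 'admit':
Who could Amira admit ___ could arrange to submit the invoice so abruptly?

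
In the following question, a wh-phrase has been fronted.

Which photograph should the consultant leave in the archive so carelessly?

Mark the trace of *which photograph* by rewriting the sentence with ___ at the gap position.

Pre-movement form: The consultant should leave which photograph in the archive so carelessly.
'which photograph' is the direct object of 'leave'. The gap is right after 'leave'.

Which photograph should the consultant leave ___ in the archive so carelessly?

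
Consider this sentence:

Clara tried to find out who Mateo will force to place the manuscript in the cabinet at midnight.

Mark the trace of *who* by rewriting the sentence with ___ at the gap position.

Before movement: Mateo will force who to place the manuscript in the cabinet at midnight.
The filler 'who' is interpreted as the direct object of 'force'. The gap is right after 'force'.

Clara tried to find out who Mateo will force ___ to place the manuscript in the cabinet at midnight.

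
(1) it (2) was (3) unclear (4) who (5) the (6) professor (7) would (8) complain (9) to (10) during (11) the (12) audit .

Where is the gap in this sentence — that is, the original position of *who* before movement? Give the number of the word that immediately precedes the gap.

Pre-movement form: The professor would complain to who during the audit.
'who' is the object of the preposition 'to'. Fronting leaves a gap immediately after 'to':
It was unclear who the professor would complain to ___ during the audit.
'to' is word 9.

9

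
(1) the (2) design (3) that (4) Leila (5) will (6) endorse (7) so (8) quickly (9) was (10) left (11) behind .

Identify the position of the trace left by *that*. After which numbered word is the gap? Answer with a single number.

6

'that' is the direct object of 'endorse'. Fronting leaves a gap immediately after 'endorse':
The design that Leila will endorse ___ so quickly was left behind.
'endorse' is word 6.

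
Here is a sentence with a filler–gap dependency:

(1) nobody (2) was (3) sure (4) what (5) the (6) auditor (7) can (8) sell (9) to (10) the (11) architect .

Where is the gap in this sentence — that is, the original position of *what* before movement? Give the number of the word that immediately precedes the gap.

8

Before movement: The auditor can sell what to the architect.
'what' is the direct object of 'sell'. Fronting leaves a gap immediately after 'sell':
Nobody was sure what the auditor can sell ___ to the architect.
'sell' is word 8.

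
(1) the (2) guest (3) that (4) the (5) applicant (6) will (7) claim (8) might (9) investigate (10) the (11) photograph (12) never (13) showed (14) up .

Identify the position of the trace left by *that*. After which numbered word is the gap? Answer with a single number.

The filler 'that' is interpreted as the subject of the clause embedded under 'claim'. Wh-movement fronts it, leaving a gap right after 'claim':
The guest that the applicant will claim ___ might investigate the photograph never showed up.
'claim' is word 7.

7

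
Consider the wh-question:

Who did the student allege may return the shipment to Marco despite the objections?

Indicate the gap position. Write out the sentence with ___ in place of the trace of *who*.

Who did the student allege ___ may return the shipment to Marco despite the objections?

In situ: The student did allege who may return the shipment to Marco despite the objections.
'who' is the subject of the clause embedded under 'allege'. The gap is right after 'allege'.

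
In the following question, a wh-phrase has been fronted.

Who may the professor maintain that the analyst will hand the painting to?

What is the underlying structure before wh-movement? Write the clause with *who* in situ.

The professor may maintain that the analyst will hand the painting to who.

The filler 'who' is interpreted as the object of the preposition 'to' (recipient of 'hand'). Wh-movement fronts it, leaving a gap right after 'to':
Who may the professor maintain that the analyst will hand the painting to ___?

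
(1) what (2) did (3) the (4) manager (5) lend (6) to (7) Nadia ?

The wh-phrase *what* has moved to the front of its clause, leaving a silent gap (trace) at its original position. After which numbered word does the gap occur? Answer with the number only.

5

Before movement: The manager did lend what to Nadia.
'what' is the direct object of 'lend'. Wh-movement fronts it, leaving a gap right after 'lend':
What did the manager lend ___ to Nadia?
'lend' is word 5.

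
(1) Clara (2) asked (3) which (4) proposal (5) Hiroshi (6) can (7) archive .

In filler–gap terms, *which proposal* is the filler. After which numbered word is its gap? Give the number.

In situ: Hiroshi can archive which proposal.
'which proposal' functions as the direct object of 'archive'. It moves to the left edge, and the trace sits right after 'archive':
Clara asked which proposal Hiroshi can archive ___.
'archive' is word 7.

7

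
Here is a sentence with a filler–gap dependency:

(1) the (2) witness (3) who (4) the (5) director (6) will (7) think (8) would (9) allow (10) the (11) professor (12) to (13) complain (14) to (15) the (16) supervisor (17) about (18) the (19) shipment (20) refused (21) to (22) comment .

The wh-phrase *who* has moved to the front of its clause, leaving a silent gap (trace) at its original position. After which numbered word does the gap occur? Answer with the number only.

The filler 'who' is interpreted as the subject of the clause embedded under 'think'. Fronting leaves a gap immediately after 'think':
The witness who the director will think ___ would allow the professor to complain to the supervisor about the shipment refused to comment.
'think' is word 7.

7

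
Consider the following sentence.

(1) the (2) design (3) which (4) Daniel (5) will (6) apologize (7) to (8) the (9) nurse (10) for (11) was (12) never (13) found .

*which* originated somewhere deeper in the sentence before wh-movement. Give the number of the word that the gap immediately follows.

10

'which' functions as the object of the preposition 'for'. It moves to the left edge, and the trace sits right after 'for':
The design which Daniel will apologize to the nurse for ___ was never found.
'for' is word 10.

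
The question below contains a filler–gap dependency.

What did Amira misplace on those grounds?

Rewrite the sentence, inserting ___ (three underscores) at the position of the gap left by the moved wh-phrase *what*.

Before movement: Amira did misplace what on those grounds.
'what' is the direct object of 'misplace'. The gap is right after 'misplace'.

What did Amira misplace ___ on those grounds?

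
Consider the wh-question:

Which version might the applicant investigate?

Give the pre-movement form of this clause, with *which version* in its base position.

The applicant might investigate which version.

'which version' functions as the direct object of 'investigate'. Fronting leaves a gap immediately after 'investigate':
Which version might the applicant investigate ___?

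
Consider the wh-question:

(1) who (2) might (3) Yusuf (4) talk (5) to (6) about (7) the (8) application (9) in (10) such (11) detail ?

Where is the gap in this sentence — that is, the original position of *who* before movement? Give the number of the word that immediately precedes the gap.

Pre-movement form: Yusuf might talk to who about the application in such detail.
The filler 'who' is interpreted as the object of the preposition 'to'. It moves to the left edge, and the trace sits right after 'to':
Who might Yusuf talk to ___ about the application in such detail?
'to' is word 5.

5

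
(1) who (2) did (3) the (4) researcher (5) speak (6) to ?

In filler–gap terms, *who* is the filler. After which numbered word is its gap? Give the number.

6

Pre-movement form: The researcher did speak to who.
The filler 'who' is interpreted as the object of the preposition 'to'. Fronting leaves a gap immediately after 'to':
Who did the researcher speak to ___?
'to' is word 6.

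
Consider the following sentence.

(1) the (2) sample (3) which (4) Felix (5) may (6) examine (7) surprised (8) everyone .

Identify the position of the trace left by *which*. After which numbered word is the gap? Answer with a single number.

'which' functions as the direct object of 'examine'. Wh-movement fronts it, leaving a gap right after 'examine':
The sample which Felix may examine ___ surprised everyone.
'examine' is word 6.

6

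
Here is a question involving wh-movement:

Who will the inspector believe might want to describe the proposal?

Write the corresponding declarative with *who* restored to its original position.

The filler 'who' is interpreted as the subject of the clause embedded under 'believe'. Wh-movement fronts it, leaving a gap right after 'believe':
Who will the inspector believe ___ might want to describe the proposal?

The inspector will believe who might want to describe the proposal.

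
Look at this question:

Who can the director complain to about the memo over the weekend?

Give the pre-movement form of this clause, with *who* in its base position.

'who' is the object of the preposition 'to'. Fronting leaves a gap immediately after 'to':
Who can the director complain to ___ about the memo over the weekend?

The director can complain to who about the memo over the weekend.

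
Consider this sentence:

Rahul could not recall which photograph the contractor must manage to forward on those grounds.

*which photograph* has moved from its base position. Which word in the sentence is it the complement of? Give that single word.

In situ: The contractor must manage to forward which photograph on those grounds.
'which photograph' is the direct object of 'forward'. Fronting leaves a gap immediately after 'forward':
Rahul could not recall which photograph the contractor must manage to forward ___ on those grounds.

forward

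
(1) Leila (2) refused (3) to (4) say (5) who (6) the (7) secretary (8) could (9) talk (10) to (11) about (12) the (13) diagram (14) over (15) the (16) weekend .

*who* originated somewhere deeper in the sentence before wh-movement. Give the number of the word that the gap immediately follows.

In situ: The secretary could talk to who about the diagram over the weekend.
The filler 'who' is interpreted as the object of the preposition 'to'. It moves to the left edge, and the trace sits right after 'to':
Leila refused to say who the secretary could talk to ___ about the diagram over the weekend.
'to' is word 10.

10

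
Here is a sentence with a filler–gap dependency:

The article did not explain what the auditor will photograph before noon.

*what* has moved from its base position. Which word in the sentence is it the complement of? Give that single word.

photograph

Underlying clause: The auditor will photograph what before noon.
'what' is the direct object of 'photograph'. Wh-movement fronts it, leaving a gap right after 'photograph':
The article did not explain what the auditor will photograph ___ before noon.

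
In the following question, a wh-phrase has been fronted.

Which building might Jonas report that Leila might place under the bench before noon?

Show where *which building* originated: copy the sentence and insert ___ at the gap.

Before movement: Jonas might report that Leila might place which building under the bench before noon.
'which building' functions as the direct object of 'place'. The gap is right after 'place'.

Which building might Jonas report that Leila might place ___ under the bench before noon?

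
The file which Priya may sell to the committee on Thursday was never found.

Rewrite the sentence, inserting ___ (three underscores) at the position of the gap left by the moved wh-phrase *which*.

The file which Priya may sell ___ to the committee on Thursday was never found.

'which' functions as the direct object of 'sell'. The gap is right after 'sell'.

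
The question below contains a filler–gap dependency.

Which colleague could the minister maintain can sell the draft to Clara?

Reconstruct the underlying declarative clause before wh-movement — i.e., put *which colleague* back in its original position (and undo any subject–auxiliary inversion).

The minister could maintain which colleague can sell the draft to Clara.

'which colleague' functions as the subject of the clause embedded under 'maintain'. It moves to the left edge, and the trace sits right after 'maintain':
Which colleague could the minister maintain ___ can sell the draft to Clara?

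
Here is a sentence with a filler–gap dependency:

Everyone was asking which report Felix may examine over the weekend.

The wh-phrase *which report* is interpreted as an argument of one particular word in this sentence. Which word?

Pre-movement form: Felix may examine which report over the weekend.
'which report' is the direct object of 'examine'. It moves to the left edge, and the trace sits right after 'examine':
Everyone was asking which report Felix may examine ___ over the weekend.

examine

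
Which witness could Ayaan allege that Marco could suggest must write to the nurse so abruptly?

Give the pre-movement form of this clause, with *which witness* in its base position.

Ayaan could allege that Marco could suggest which witness must write to the nurse so abruptly.

The filler 'which witness' is interpreted as the subject of the clause embedded under 'suggest'. Wh-movement fronts it, leaving a gap right after 'suggest':
Which witness could Ayaan allege that Marco could suggest ___ must write to the nurse so abruptly?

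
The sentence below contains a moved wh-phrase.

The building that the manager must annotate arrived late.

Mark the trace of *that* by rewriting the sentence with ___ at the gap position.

The building that the manager must annotate ___ arrived late.

'that' functions as the direct object of 'annotate'. The gap is right after 'annotate'.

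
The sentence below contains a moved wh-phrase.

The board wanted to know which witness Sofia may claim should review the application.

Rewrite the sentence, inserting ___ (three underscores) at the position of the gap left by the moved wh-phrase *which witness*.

The board wanted to know which witness Sofia may claim ___ should review the application.

Pre-movement form: Sofia may claim which witness should review the application.
'which witness' functions as the subject of the clause embedded under 'claim'. The gap is right after 'claim'.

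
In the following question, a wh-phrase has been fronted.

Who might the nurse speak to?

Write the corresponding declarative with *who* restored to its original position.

'who' functions as the object of the preposition 'to'. Fronting leaves a gap immediately after 'to':
Who might the nurse speak to ___?

The nurse might speak to who.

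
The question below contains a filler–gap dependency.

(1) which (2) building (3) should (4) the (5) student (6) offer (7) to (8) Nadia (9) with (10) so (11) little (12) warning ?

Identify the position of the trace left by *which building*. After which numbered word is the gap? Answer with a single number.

Underlying clause: The student should offer which building to Nadia with so little warning.
'which building' is the direct object of 'offer'. Wh-movement fronts it, leaving a gap right after 'offer':
Which building should the student offer ___ to Nadia with so little warning?
'offer' is word 6.

6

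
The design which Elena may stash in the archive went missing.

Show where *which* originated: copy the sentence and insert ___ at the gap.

The filler 'which' is interpreted as the direct object of 'stash'. The gap is right after 'stash'.

The design which Elena may stash ___ in the archive went missing.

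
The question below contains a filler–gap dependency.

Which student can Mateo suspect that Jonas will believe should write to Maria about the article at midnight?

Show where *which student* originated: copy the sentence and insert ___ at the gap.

Which student can Mateo suspect that Jonas will believe ___ should write to Maria about the article at midnight?

Before movement: Mateo can suspect that Jonas will believe which student should write to Maria about the article at midnight.
'which student' is the subject of the clause embedded under 'believe'. The gap is right after 'believe'.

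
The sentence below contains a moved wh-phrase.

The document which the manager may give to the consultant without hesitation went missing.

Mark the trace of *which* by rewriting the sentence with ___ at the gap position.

'which' is the direct object of 'give'. The gap is right after 'give'.

The document which the manager may give ___ to the consultant without hesitation went missing.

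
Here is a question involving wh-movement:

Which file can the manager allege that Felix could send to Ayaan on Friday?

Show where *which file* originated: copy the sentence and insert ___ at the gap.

In situ: The manager can allege that Felix could send which file to Ayaan on Friday.
'which file' is the direct object of 'send'. The gap is right after 'send'.

Which file can the manager allege that Felix could send ___ to Ayaan on Friday?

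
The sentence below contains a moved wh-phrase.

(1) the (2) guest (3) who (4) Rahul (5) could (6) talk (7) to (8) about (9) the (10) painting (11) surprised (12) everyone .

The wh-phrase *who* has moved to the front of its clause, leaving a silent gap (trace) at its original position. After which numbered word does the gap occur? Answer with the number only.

7

The filler 'who' is interpreted as the object of the preposition 'to'. It moves to the left edge, and the trace sits right after 'to':
The guest who Rahul could talk to ___ about the painting surprised everyone.
'to' is word 7.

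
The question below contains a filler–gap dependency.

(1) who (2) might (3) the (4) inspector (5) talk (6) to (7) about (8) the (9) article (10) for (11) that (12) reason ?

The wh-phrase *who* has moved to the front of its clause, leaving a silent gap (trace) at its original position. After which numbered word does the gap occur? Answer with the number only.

6

In situ: The inspector might talk to who about the article for that reason.
The filler 'who' is interpreted as the object of the preposition 'to'. Fronting leaves a gap immediately after 'to':
Who might the inspector talk to ___ about the article for that reason?
'to' is word 6.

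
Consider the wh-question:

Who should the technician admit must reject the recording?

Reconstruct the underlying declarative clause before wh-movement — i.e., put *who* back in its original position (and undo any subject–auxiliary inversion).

The technician should admit who must reject the recording.

The filler 'who' is interpreted as the subject of the clause embedded under 'admit'. Fronting leaves a gap immediately after 'admit':
Who should the technician admit ___ must reject the recording?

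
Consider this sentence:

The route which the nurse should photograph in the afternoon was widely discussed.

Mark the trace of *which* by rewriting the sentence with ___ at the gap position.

'which' functions as the direct object of 'photograph'. The gap is right after 'photograph'.

The route which the nurse should photograph ___ in the afternoon was widely discussed.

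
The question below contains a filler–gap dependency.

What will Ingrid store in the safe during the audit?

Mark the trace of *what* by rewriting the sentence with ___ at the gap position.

What will Ingrid store ___ in the safe during the audit?

In situ: Ingrid will store what in the safe during the audit.
The filler 'what' is interpreted as the direct object of 'store'. The gap is right after 'store'.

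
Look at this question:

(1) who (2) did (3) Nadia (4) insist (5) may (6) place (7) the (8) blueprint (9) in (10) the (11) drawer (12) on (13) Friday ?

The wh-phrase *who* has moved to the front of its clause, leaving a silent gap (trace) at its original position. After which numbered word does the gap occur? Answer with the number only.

In situ: Nadia did insist who may place the blueprint in the drawer on Friday.
The filler 'who' is interpreted as the subject of the clause embedded under 'insist'. Fronting leaves a gap immediately after 'insist':
Who did Nadia insist ___ may place the blueprint in the drawer on Friday?
'insist' is word 4.

4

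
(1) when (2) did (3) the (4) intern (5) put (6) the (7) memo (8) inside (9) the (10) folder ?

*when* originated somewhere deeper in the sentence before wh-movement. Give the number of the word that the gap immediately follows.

10

Underlying clause: The intern did put the memo inside the folder when.
'when' is the temporal adjunct. Fronting leaves a gap immediately after 'folder':
When did the intern put the memo inside the folder ___?
'folder' is word 10.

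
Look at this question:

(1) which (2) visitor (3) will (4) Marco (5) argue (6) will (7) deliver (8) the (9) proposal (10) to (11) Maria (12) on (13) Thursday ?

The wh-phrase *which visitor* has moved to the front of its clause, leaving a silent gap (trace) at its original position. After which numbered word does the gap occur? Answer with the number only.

Pre-movement form: Marco will argue which visitor will deliver the proposal to Maria on Thursday.
'which visitor' is the subject of the clause embedded under 'argue'. It moves to the left edge, and the trace sits right after 'argue':
Which visitor will Marco argue ___ will deliver the proposal to Maria on Thursday?
'argue' is word 5.

5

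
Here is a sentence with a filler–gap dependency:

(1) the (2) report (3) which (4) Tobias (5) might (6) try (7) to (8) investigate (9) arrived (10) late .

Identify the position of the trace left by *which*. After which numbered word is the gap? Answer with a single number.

'which' functions as the direct object of 'investigate'. Fronting leaves a gap immediately after 'investigate':
The report which Tobias might try to investigate ___ arrived late.
'investigate' is word 8.

8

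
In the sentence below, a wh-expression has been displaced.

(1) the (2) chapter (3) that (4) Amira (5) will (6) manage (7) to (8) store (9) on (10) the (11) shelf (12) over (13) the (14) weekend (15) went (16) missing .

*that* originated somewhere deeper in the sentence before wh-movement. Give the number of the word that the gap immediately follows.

8

'that' is the direct object of 'store'. Fronting leaves a gap immediately after 'store':
The chapter that Amira will manage to store ___ on the shelf over the weekend went missing.
'store' is word 8.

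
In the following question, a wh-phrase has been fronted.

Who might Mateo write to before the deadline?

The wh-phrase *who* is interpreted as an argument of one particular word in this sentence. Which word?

Before movement: Mateo might write to who before the deadline.
'who' is the object of the preposition 'to'. Fronting leaves a gap immediately after 'to':
Who might Mateo write to ___ before the deadline?

to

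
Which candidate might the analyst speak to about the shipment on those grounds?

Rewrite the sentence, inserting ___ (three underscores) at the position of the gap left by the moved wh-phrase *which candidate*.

In situ: The analyst might speak to which candidate about the shipment on those grounds.
The filler 'which candidate' is interpreted as the object of the preposition 'to'. The gap is right after 'to'.

Which candidate might the analyst speak to ___ about the shipment on those grounds?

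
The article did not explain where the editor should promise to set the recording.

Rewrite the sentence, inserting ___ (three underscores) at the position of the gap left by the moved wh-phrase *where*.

The article did not explain where the editor should promise to set the recording ___.

Underlying clause: The editor should promise to set the recording where.
'where' functions as the locative complement of 'set'. The gap is right after 'recording'.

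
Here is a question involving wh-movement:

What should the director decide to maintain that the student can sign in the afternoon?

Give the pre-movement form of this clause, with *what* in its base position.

'what' is the direct object of 'sign'. Fronting leaves a gap immediately after 'sign':
What should the director decide to maintain that the student can sign ___ in the afternoon?

The director should decide to maintain that the student can sign what in the afternoon.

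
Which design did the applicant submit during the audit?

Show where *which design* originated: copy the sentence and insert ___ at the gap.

Pre-movement form: The applicant did submit which design during the audit.
'which design' functions as the direct object of 'submit'. The gap is right after 'submit'.

Which design did the applicant submit ___ during the audit?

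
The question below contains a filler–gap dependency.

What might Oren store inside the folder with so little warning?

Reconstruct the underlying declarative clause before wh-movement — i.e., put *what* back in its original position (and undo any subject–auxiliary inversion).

Oren might store what inside the folder with so little warning.

'what' is the direct object of 'store'. Wh-movement fronts it, leaving a gap right after 'store':
What might Oren store ___ inside the folder with so little warning?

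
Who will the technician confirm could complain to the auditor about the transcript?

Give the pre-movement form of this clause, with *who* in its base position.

The filler 'who' is interpreted as the subject of the clause embedded under 'confirm'. Fronting leaves a gap immediately after 'confirm':
Who will the technician confirm ___ could complain to the auditor about the transcript?

The technician will confirm who could complain to the auditor about the transcript.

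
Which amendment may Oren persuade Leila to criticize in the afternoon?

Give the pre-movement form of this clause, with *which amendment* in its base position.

'which amendment' functions as the direct object of 'criticize'. Fronting leaves a gap immediately after 'criticize':
Which amendment may Oren persuade Leila to criticize ___ in the afternoon?

Oren may persuade Leila to criticize which amendment in the afternoon.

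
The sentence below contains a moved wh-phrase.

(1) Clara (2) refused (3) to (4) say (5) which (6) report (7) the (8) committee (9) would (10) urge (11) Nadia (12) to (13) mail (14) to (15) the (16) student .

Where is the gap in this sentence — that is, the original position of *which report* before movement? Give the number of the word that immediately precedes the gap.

In situ: The committee would urge Nadia to mail which report to the student.
'which report' functions as the direct object of 'mail'. Fronting leaves a gap immediately after 'mail':
Clara refused to say which report the committee would urge Nadia to mail ___ to the student.
'mail' is word 13.

13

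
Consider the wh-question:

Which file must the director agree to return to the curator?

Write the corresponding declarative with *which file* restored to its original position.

The director must agree to return which file to the curator.

The filler 'which file' is interpreted as the direct object of 'return'. Fronting leaves a gap immediately after 'return':
Which file must the director agree to return ___ to the curator?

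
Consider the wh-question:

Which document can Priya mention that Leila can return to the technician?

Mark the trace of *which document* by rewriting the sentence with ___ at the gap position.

Which document can Priya mention that Leila can return ___ to the technician?

Before movement: Priya can mention that Leila can return which document to the technician.
'which document' is the direct object of 'return'. The gap is right after 'return'.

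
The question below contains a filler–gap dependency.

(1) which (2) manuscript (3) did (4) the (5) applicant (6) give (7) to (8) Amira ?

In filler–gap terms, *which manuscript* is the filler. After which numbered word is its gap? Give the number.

Pre-movement form: The applicant did give which manuscript to Amira.
The filler 'which manuscript' is interpreted as the direct object of 'give'. It moves to the left edge, and the trace sits right after 'give':
Which manuscript did the applicant give ___ to Amira?
'give' is word 6.

6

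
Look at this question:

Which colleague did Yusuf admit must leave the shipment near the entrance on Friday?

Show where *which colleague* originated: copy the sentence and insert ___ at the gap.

Pre-movement form: Yusuf did admit which colleague must leave the shipment near the entrance on Friday.
'which colleague' is the subject of the clause embedded under 'admit'. The gap is right after 'admit'.

Which colleague did Yusuf admit ___ must leave the shipment near the entrance on Friday?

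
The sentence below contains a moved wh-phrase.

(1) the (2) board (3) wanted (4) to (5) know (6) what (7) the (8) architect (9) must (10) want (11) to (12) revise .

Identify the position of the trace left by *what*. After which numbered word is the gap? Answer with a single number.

12

Pre-movement form: The architect must want to revise what.
'what' is the direct object of 'revise'. Wh-movement fronts it, leaving a gap right after 'revise':
The board wanted to know what the architect must want to revise ___.
'revise' is word 12.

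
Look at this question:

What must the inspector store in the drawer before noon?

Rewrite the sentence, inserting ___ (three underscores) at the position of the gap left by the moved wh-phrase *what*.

Pre-movement form: The inspector must store what in the drawer before noon.
The filler 'what' is interpreted as the direct object of 'store'. The gap is right after 'store'.

What must the inspector store ___ in the drawer before noon?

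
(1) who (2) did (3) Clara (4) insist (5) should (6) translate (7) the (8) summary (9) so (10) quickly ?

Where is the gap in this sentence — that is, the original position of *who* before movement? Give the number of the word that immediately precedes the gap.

4

Underlying clause: Clara did insist who should translate the summary so quickly.
'who' is the subject of the clause embedded under 'insist'. Fronting leaves a gap immediately after 'insist':
Who did Clara insist ___ should translate the summary so quickly?
'insist' is word 4.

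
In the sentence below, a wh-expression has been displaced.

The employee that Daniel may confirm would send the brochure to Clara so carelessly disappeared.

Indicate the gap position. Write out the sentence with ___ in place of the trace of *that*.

The employee that Daniel may confirm ___ would send the brochure to Clara so carelessly disappeared.

The filler 'that' is interpreted as the subject of the clause embedded under 'confirm'. The gap is right after 'confirm'.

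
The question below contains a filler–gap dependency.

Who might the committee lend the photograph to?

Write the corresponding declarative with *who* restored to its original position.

The committee might lend the photograph to who.

'who' is the object of the preposition 'to' (recipient of 'lend'). Fronting leaves a gap immediately after 'to':
Who might the committee lend the photograph to ___?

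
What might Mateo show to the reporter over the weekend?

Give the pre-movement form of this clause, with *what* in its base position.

'what' functions as the direct object of 'show'. Fronting leaves a gap immediately after 'show':
What might Mateo show ___ to the reporter over the weekend?

Mateo might show what to the reporter over the weekend.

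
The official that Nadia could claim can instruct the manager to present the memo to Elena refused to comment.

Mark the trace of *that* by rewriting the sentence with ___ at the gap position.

The official that Nadia could claim ___ can instruct the manager to present the memo to Elena refused to comment.

The filler 'that' is interpreted as the subject of the clause embedded under 'claim'. The gap is right after 'claim'.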